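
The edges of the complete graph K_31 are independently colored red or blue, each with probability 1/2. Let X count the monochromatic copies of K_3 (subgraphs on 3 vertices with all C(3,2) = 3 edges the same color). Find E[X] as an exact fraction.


Let X = Σ_S X_S over the C(31, 3) = 4495 subsets S of size 3, where X_S = 1 if the K_3 on S is monochromatic.
For a fixed S, the K_3 on S has C(3, 2) = 3 edges. P[all 3 edges red] = (1/2)^3, and likewise for blue, so P[monochromatic] = 2·(1/2)^3 = 2^{1 − 3} = 1/4.
By linearity: E[X] = C(31, 3) · 2^{1 − 3} = 4495 · 1/4 = 4495/4.
Numerically: E[X] ≈ 1123.7500.

E[X] = C(31,3)·2^(1−C(3,2)) = 4495/4 ≈ 1123.7500.


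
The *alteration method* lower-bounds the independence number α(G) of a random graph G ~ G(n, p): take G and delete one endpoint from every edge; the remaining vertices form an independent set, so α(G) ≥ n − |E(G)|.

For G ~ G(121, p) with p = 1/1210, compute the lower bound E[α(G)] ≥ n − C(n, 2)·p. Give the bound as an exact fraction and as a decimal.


E[|E(G)|] = C(121, 2)·p = 7260 · (1/1210) = 6.
E[α(G)] ≥ n − E[|E(G)|] = 121 − 6 = 115.
Numerically: ≈ 115.000000.
(This is only a lower bound; the true E[α(G)] may be larger.)

E[α(G)] ≥ 115 ≈ 115.000000.


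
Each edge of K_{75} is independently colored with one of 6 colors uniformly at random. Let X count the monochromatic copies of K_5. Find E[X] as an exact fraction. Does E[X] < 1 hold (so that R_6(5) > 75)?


E[X] = C(75, 5) · 6^{1 − 10} = 17259390 · 6^{−9} = 17259390/10077696.
As a reduced fraction: E[X] = 958855/559872 ≈ 1.71263.
Is E[X] < 1? NO.
Since E[X] ≥ 1, the first-moment bound is inconclusive at n = 75; it does NOT by itself certify R_6(5) > 75.

E[X] = 958855/559872 ≈ 1.71263; E[X] ≥ 1; first-moment method inconclusive here.


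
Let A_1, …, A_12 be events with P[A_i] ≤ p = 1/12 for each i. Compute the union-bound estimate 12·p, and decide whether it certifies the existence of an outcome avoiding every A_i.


Union bound: P[∪_{i=1}^{12} A_i] ≤ Σ_i P[A_i] ≤ 12·p = 12·(1/12) = 1.
Numerically: 1 ≈ 1.000.
Is 1 < 1? NO.
Since the bound 1 is ≥ 1, the union bound is uninformative here; it does NOT by itself certify existence.

12·p = 1 ≈ 1.000; existence NOT certified by the union bound.


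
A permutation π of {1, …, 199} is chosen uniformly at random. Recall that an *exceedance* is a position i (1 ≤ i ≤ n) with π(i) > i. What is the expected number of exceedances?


Write X = Σ_{i=1}^{199} X_i, where X_i = 1_{π(i) > i}.
For each fixed i, π(i) is uniform over {1, …, 199} (marginal of a uniform permutation), so P[π(i) > i] = (n − i)/n. Summing: Σ_{i=1}^{199} (n − i)/n = (0 + 1 + … + 198)/199 = 199(199 − 1)/(2·199) = (199 − 1)/2.
Hence E[X] = Σ_{i=1}^{199} (199 − i)/199 = 99 ≈ 99.0000.

E[X] = 99 = 99.0000.


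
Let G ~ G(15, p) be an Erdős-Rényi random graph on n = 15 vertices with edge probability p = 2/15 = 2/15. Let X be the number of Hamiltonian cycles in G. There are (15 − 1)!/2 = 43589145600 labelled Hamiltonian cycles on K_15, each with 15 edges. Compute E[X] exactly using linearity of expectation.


K_15 has (15 − 1)!/2 = 43589145600 labelled Hamiltonian cycles.
For each such Hamiltonian cycle H, let X_H = 1 if all 15 edges of H are present in G. Then P[X_H = 1] = p^{15} = (2/15)^{15} = 32768/437893890380859375.
Summing the indicators: E[X] = Σ_H E[X_H] = 43589145600 · p^{15} = 43589145600 · 32768/437893890380859375 = 235115905024/72081298828125.
Numerically: E[X] ≈ 0.003262.

E[X] = 43589145600 · (2/15)^{15} = 235115905024/72081298828125 ≈ 0.003262.


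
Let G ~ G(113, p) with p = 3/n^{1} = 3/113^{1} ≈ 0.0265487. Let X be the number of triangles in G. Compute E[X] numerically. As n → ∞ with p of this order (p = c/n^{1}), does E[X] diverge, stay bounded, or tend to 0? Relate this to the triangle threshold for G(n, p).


Number of potential triangles: C(113, 3) = 234136.
Each occurs with probability p³ ≈ (0.0265487)³ ≈ 1.87123544e-05.
By linearity: E[X] = C(113, 3)·p³ ≈ 234136 · 1.87123544e-05 ≈ 4.381236.
Here α = 1, so p = 3/n is exactly at the triangle threshold p ~ 1/n. Asymptotically E[X] → c³/6 = 3³/6 = 9/2 ≈ 4.500000, a bounded constant. In this regime the triangle count is asymptotically Poisson(c³/6).

E[X] ≈ 4.381236; in regime p = Θ(1/n^{1}) E[X] stays bounded (at the triangle threshold p ~ 1/n).


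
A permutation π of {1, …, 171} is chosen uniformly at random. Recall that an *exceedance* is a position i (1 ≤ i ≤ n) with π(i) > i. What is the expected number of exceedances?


Write X = Σ_{i=1}^{171} X_i, where X_i = 1_{π(i) > i}.
For each fixed i, π(i) is uniform over {1, …, 171} (marginal of a uniform permutation), so P[π(i) > i] = (n − i)/n. Summing: Σ_{i=1}^{171} (n − i)/n = (0 + 1 + … + 170)/171 = 171(171 − 1)/(2·171) = (171 − 1)/2.
Hence E[X] = Σ_{i=1}^{171} (171 − i)/171 = 85 ≈ 85.000.

E[X] = 85 = 85.000.


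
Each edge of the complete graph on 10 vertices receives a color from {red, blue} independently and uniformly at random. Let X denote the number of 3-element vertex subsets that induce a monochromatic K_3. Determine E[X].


Let X = Σ_S X_S over the C(10, 3) = 120 subsets S of size 3, where X_S = 1 if the K_3 on S is monochromatic.
For a fixed S, the K_3 on S has C(3, 2) = 3 edges. P[all 3 edges red] = (1/2)^3, and likewise for blue, so P[monochromatic] = 2·(1/2)^3 = 2^{1 − 3} = 1/4.
Summing: E[X] = C(10, 3) · 2^{1 − 3} = 120 · 1/4 = 30.
Numerically: E[X] ≈ 30.0000.

E[X] = C(10,3)·2^(1−C(3,2)) = 30 ≈ 30.0000.


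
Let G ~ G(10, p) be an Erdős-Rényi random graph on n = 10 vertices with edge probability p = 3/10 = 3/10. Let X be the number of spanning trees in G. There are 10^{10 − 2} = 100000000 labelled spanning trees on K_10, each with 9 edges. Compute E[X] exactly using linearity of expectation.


K_10 has 10^{10 − 2} = 100000000 labelled spanning trees.
For each such spanning tree H, let X_H = 1 if all 9 edges of H are present in G. Then P[X_H = 1] = p^{9} = (3/10)^{9} = 19683/1000000000.
Summing the indicators: E[X] = Σ_H E[X_H] = 100000000 · p^{9} = 100000000 · 19683/1000000000 = 19683/10.
Numerically: E[X] ≈ 1968.

E[X] = 100000000 · (3/10)^{9} = 19683/10 ≈ 1968.


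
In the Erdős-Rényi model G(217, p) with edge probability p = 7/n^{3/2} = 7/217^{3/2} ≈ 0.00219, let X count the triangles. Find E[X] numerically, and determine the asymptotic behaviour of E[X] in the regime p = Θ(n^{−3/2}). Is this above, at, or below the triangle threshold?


Number of potential triangles: C(217, 3) = 1679580.
Each occurs with probability p³ ≈ (0.00219)³ ≈ 1.05009e-08.
By linearity: E[X] = C(217, 3)·p³ ≈ 1679580 · 1.05009e-08 ≈ 0.018.
Since α = 3/2 > 1, p = c/n^{3/2} = o(1/n) is below the triangle threshold p ~ 1/n. Asymptotically E[X] ~ (c³/6)·n^{3(1−α)} = (7³/6)·n^{-1.5} → 0, so by Markov's inequality G has no triangles w.h.p.

E[X] ≈ 0.018; in regime p = Θ(1/n^{3/2}) E[X] tends to 0 (below the triangle threshold p ~ 1/n).


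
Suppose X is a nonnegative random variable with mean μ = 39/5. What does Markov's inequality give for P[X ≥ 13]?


μ = E[X] = 39/5, a = 13.
Markov: P[X ≥ 13] ≤ μ/a = (39/5)/13 = 3/5.
Numerically: ≈ 0.600.
(Since a = 13 > μ = 7.800, the bound 3/5 is < 1 and informative.)

P[X ≥ 13] ≤ 3/5 ≈ 0.600.


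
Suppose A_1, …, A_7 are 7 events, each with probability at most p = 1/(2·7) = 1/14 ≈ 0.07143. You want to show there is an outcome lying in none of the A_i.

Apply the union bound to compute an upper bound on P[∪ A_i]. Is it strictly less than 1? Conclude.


Union bound: P[∪_{i=1}^{7} A_i] ≤ Σ_i P[A_i] ≤ 7·p = 7·(1/14) = 1/2.
Numerically: 1/2 ≈ 0.50000.
Is 1/2 < 1? YES.
Since P[∪ A_i] ≤ 1/2 < 1, the complement has P[∩ A_i^c] ≥ 1 − 1/2 = 1/2 > 0, so some outcome avoids every A_i.

7·p = 1/2 ≈ 0.50000; existence CERTIFIED by the union bound.


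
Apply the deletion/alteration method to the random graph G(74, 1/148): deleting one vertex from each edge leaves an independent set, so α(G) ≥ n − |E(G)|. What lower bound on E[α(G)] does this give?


E[|E(G)|] = C(74, 2)·p = 2701 · (1/148) = 73/4.
E[α(G)] ≥ n − E[|E(G)|] = 74 − 73/4 = 223/4.
Numerically: ≈ 55.750000.
(This is only a lower bound; the true E[α(G)] may be larger.)

E[α(G)] ≥ 223/4 ≈ 55.750000.


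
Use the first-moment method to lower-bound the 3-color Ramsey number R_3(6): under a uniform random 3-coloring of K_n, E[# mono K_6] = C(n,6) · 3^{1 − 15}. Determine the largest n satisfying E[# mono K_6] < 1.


We need C(n, 6) · 3^{1 − 15} < 1, i.e. C(n, 6) < 3^{15 − 1} = 4782969.
Check values of n near the boundary:
  n = 40: C(40, 6) = 3838380; 3838380 < 4782969? YES
  n = 41: C(41, 6) = 4496388; 4496388 < 4782969? YES
  n = 42: C(42, 6) = 5245786; 5245786 < 4782969? NO
  n = 43: C(43, 6) = 6096454; 6096454 < 4782969? NO
The largest n with C(n, 6) < 4782969 is n = 41 (where E[X] = 1498796/1594323 ≈ 0.94008). Hence R_3(6) > 41, i.e. R_3(6) ≥ 42.

Largest n = 41; hence R_3(6) > 41.


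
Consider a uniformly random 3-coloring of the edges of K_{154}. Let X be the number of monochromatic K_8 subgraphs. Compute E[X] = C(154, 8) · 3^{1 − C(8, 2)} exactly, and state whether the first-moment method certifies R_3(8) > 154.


E[X] = C(154, 8) · 3^{1 − 28} = 6521818990995 · 3^{−27} = 6521818990995/7625597484987.
As a reduced fraction: E[X] = 724646554555/847288609443 ≈ 0.855.
Is E[X] < 1? YES.
Since E[X] < 1, there exists a 3-coloring of K_{154} with no monochromatic K_8; hence R_3(8) > 154.

E[X] = 724646554555/847288609443 ≈ 0.855; E[X] < 1, so R_3(8) > 154.


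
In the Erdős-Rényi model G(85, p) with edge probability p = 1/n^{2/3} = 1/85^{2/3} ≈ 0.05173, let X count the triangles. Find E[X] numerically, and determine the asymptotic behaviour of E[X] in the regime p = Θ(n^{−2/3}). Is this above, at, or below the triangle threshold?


Number of potential triangles: C(85, 3) = 98770.
Each occurs with probability p³ ≈ (0.05173)³ ≈ 1.384083e-04.
By linearity: E[X] = C(85, 3)·p³ ≈ 98770 · 1.384083e-04 ≈ 13.6706.
Since α = 2/3 < 1, p = c/n^{2/3} ≫ 1/n is above the triangle threshold p ~ 1/n. Asymptotically E[X] ~ (c³/6)·n^{3(1−α)} = (1³/6)·n^{1} → ∞; triangles are abundant w.h.p.

E[X] ≈ 13.6706; in regime p = Θ(1/n^{2/3}) E[X] diverges (above the triangle threshold p ~ 1/n).


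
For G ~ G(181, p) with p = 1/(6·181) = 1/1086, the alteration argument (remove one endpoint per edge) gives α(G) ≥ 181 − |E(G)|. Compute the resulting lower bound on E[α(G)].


E[|E(G)|] = C(181, 2)·p = 16290 · (1/1086) = 15.
E[α(G)] ≥ n − E[|E(G)|] = 181 − 15 = 166.
Numerically: ≈ 166.0000.
(This is only a lower bound; the true E[α(G)] may be larger.)

E[α(G)] ≥ 166 ≈ 166.0000.


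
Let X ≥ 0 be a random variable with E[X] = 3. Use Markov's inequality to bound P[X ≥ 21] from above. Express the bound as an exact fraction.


μ = E[X] = 3, a = 21.
Markov: P[X ≥ 21] ≤ μ/a = (3)/21 = 1/7.
Numerically: ≈ 0.142857.
(Since a = 21 > μ = 3.000000, the bound 1/7 is < 1 and informative.)

P[X ≥ 21] ≤ 1/7 ≈ 0.142857.


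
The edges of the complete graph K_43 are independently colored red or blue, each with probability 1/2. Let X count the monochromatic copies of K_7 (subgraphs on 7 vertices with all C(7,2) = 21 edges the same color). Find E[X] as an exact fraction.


Let X = Σ_S X_S over the C(43, 7) = 32224114 subsets S of size 7, where X_S = 1 if the K_7 on S is monochromatic.
For a fixed S, the K_7 on S has C(7, 2) = 21 edges. P[all 21 edges red] = (1/2)^21, and likewise for blue, so P[monochromatic] = 2·(1/2)^21 = 2^{1 − 21} = 1/1048576.
Summing: E[X] = C(43, 7) · 2^{1 − 21} = 32224114 · 1/1048576 = 16112057/524288.
Numerically: E[X] ≈ 30.731310.

E[X] = C(43,7)·2^(1−C(7,2)) = 16112057/524288 ≈ 30.731310.


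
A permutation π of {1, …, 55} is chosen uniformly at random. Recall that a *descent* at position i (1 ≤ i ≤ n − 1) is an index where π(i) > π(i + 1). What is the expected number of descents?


Write X = Σ X_I over i = 1, …, 54, with X_I the indicator of one descent.
There are 54 indicators.
For each fixed i, the pair (π(i), π(i+1)) is a uniformly random ordered pair of distinct values from {1, …, 55}; by symmetry P[π(i) > π(i+1)] = 1/2.
By linearity: E[X] = 54 · (1/2) = (55 − 1) · (1/2) = 27 ≈ 27.000.

E[X] = 27 = 27.000.


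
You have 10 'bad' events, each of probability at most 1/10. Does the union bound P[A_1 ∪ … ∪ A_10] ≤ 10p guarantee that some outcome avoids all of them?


Union bound: P[∪_{i=1}^{10} A_i] ≤ Σ_i P[A_i] ≤ 10·p = 10·(1/10) = 1.
Numerically: 1 ≈ 1.0000.
Is 1 < 1? NO.
Since the bound 1 is ≥ 1, the union bound is uninformative here; it does NOT by itself certify existence.

10·p = 1 ≈ 1.0000; existence NOT certified by the union bound.


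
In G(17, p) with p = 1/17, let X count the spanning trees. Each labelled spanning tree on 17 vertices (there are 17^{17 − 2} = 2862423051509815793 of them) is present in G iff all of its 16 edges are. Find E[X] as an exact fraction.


K_17 has 17^{17 − 2} = 2862423051509815793 labelled spanning trees.
For each such spanning tree H, let X_H = 1 if all 16 edges of H are present in G. Then P[X_H = 1] = p^{16} = (1/17)^{16} = 1/48661191875666868481.
Summing the indicators: E[X] = Σ_H E[X_H] = 2862423051509815793 · p^{16} = 2862423051509815793 · 1/48661191875666868481 = 1/17.
Numerically: E[X] ≈ 0.058824.

E[X] = 2862423051509815793 · (1/17)^{16} = 1/17 ≈ 0.058824.


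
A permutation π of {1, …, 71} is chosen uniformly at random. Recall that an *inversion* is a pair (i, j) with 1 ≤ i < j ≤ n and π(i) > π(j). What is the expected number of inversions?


Write X = Σ X_I over the C(71, 2) = 2485 pairs i < j, with X_I the indicator of one inversion.
There are 2485 indicators.
For each fixed pair i < j, the values π(i) and π(j) are two distinct elements of {1, …, 71} in uniformly random order; by symmetry P[π(i) > π(j)] = 1/2.
By linearity: E[X] = 2485 · (1/2) = C(71, 2) · (1/2) = 2485/2 = 2485/2 ≈ 1242.5000.

E[X] = 2485/2 = 1242.5000.


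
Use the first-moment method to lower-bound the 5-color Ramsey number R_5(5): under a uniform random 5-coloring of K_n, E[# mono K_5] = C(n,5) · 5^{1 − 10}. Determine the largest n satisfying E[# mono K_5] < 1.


We need C(n, 5) · 5^{1 − 10} < 1, i.e. C(n, 5) < 5^{10 − 1} = 1953125.
Check values of n near the boundary:
  n = 45: C(45, 5) = 1221759; 1221759 < 1953125? YES
  n = 46: C(46, 5) = 1370754; 1370754 < 1953125? YES
  n = 47: C(47, 5) = 1533939; 1533939 < 1953125? YES
  n = 48: C(48, 5) = 1712304; 1712304 < 1953125? YES
  n = 49: C(49, 5) = 1906884; 1906884 < 1953125? YES
  n = 50: C(50, 5) = 2118760; 2118760 < 1953125? NO
  n = 51: C(51, 5) = 2349060; 2349060 < 1953125? NO
  n = 52: C(52, 5) = 2598960; 2598960 < 1953125? NO
The largest n with C(n, 5) < 1953125 is n = 49 (where E[X] = 1906884/1953125 ≈ 0.976). Hence R_5(5) > 49, i.e. R_5(5) ≥ 50.

Largest n = 49; hence R_5(5) > 49.


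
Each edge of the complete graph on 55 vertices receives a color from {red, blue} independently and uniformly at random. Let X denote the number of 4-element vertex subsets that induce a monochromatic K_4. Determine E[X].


Let X = Σ_S X_S over the C(55, 4) = 341055 subsets S of size 4, where X_S = 1 if the K_4 on S is monochromatic.
For a fixed S, the K_4 on S has C(4, 2) = 6 edges. P[all 6 edges red] = (1/2)^6, and likewise for blue, so P[monochromatic] = 2·(1/2)^6 = 2^{1 − 6} = 1/32.
By linearity: E[X] = C(55, 4) · 2^{1 − 6} = 341055 · 1/32 = 341055/32.
Numerically: E[X] ≈ 10657.968750.

E[X] = C(55,4)·2^(1−C(4,2)) = 341055/32 ≈ 10657.968750.


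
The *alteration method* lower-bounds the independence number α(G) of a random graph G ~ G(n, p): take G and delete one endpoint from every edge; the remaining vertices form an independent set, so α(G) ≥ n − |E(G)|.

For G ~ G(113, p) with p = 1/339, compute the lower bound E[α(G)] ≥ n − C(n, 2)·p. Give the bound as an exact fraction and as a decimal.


E[|E(G)|] = C(113, 2)·p = 6328 · (1/339) = 56/3.
E[α(G)] ≥ n − E[|E(G)|] = 113 − 56/3 = 283/3.
Numerically: ≈ 94.333333.
(This is only a lower bound; the true E[α(G)] may be larger.)

E[α(G)] ≥ 283/3 ≈ 94.333333.


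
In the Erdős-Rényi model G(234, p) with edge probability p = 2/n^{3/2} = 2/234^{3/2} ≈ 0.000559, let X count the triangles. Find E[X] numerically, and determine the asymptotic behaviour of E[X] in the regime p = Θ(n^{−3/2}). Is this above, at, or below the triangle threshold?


Number of potential triangles: C(234, 3) = 2108184.
Each occurs with probability p³ ≈ (0.000559)³ ≈ 1.74429e-10.
By linearity: E[X] = C(234, 3)·p³ ≈ 2108184 · 1.74429e-10 ≈ 0.000.
Since α = 3/2 > 1, p = c/n^{3/2} = o(1/n) is below the triangle threshold p ~ 1/n. Asymptotically E[X] ~ (c³/6)·n^{3(1−α)} = (2³/6)·n^{-1.5} → 0, so by Markov's inequality G has no triangles w.h.p.

E[X] ≈ 0.000; in regime p = Θ(1/n^{3/2}) E[X] tends to 0 (below the triangle threshold p ~ 1/n).


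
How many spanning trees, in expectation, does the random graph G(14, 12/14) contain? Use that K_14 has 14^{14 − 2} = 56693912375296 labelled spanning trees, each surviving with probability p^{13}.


K_14 has 14^{14 − 2} = 56693912375296 labelled spanning trees.
For each such spanning tree H, let X_H = 1 if all 13 edges of H are present in G. Then P[X_H = 1] = p^{13} = (6/7)^{13} = 13060694016/96889010407.
By linearity: E[X] = Σ_H E[X_H] = 56693912375296 · p^{13} = 56693912375296 · 13060694016/96889010407 = 53496602689536/7.
Numerically: E[X] ≈ 7.64237e+12.

E[X] = 56693912375296 · (6/7)^{13} = 53496602689536/7 ≈ 7.64237e+12.


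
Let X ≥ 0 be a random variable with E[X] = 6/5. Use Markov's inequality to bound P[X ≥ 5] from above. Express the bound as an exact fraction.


μ = E[X] = 6/5, a = 5.
Markov: P[X ≥ 5] ≤ μ/a = (6/5)/5 = 6/25.
Numerically: ≈ 0.240.
(Since a = 5 > μ = 1.200, the bound 6/25 is < 1 and informative.)

P[X ≥ 5] ≤ 6/25 ≈ 0.240.


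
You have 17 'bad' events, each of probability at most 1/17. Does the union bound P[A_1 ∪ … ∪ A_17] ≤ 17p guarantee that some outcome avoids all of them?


Union bound: P[∪_{i=1}^{17} A_i] ≤ Σ_i P[A_i] ≤ 17·p = 17·(1/17) = 1.
Numerically: 1 ≈ 1.0000.
Is 1 < 1? NO.
Since the bound 1 is ≥ 1, the union bound is uninformative here; it does NOT by itself certify existence.

17·p = 1 ≈ 1.0000; existence NOT certified by the union bound.


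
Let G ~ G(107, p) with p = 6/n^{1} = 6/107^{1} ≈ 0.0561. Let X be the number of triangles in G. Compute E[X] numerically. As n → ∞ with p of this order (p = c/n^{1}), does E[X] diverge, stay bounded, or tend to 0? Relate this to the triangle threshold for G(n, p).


Number of potential triangles: C(107, 3) = 198485.
Each occurs with probability p³ ≈ (0.0561)³ ≈ 1.76320e-04.
By linearity: E[X] = C(107, 3)·p³ ≈ 198485 · 1.76320e-04 ≈ 34.997.
Here α = 1, so p = 6/n is exactly at the triangle threshold p ~ 1/n. Asymptotically E[X] → c³/6 = 6³/6 = 36 ≈ 36.000, a bounded constant. In this regime the triangle count is asymptotically Poisson(c³/6).

E[X] ≈ 34.997; in regime p = Θ(1/n^{1}) E[X] stays bounded (at the triangle threshold p ~ 1/n).


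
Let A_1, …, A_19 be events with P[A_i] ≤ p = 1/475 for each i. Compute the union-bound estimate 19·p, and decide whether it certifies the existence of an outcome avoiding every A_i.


Union bound: P[∪_{i=1}^{19} A_i] ≤ Σ_i P[A_i] ≤ 19·p = 19·(1/475) = 1/25.
Numerically: 1/25 ≈ 0.04000.
Is 1/25 < 1? YES.
Since P[∪ A_i] ≤ 1/25 < 1, the complement has P[∩ A_i^c] ≥ 1 − 1/25 = 24/25 > 0, so some outcome avoids every A_i.

19·p = 1/25 ≈ 0.04000; existence CERTIFIED by the union bound.


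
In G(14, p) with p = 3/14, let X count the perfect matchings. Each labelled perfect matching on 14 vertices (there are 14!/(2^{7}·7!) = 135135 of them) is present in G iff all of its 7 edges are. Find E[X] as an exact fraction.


K_14 has 14!/(2^{7}·7!) = 135135 labelled perfect matchings.
For each such perfect matching H, let X_H = 1 if all 7 edges of H are present in G. Then P[X_H = 1] = p^{7} = (3/14)^{7} = 2187/105413504.
By linearity: E[X] = Σ_H E[X_H] = 135135 · p^{7} = 135135 · 2187/105413504 = 42220035/15059072.
Numerically: E[X] ≈ 2.8036.

E[X] = 135135 · (3/14)^{7} = 42220035/15059072 ≈ 2.8036.


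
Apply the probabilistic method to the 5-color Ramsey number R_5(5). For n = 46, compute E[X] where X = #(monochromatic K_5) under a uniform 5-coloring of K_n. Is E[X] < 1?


E[X] = C(46, 5) · 5^{1 − 10} = 1370754 · 5^{−9} = 1370754/1953125.
As a reduced fraction: E[X] = 1370754/1953125 ≈ 0.7018.
Is E[X] < 1? YES.
Since E[X] < 1, there exists a 5-coloring of K_{46} with no monochromatic K_5; hence R_5(5) > 46.

E[X] = 1370754/1953125 ≈ 0.7018; E[X] < 1, so R_5(5) > 46.


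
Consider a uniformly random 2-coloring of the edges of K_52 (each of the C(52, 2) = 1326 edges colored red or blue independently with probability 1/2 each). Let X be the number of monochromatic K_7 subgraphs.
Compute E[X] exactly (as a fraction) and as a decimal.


Let X = Σ_S X_S over the C(52, 7) = 133784560 subsets S of size 7, where X_S = 1 if the K_7 on S is monochromatic.
For a fixed S, the K_7 on S has C(7, 2) = 21 edges. P[all 21 edges red] = (1/2)^21, and likewise for blue, so P[monochromatic] = 2·(1/2)^21 = 2^{1 − 21} = 1/1048576.
By linearity of expectation: E[X] = C(52, 7) · 2^{1 − 21} = 133784560 · 1/1048576 = 8361535/65536.
Numerically: E[X] ≈ 127.586899.

E[X] = C(52,7)·2^(1−C(7,2)) = 8361535/65536 ≈ 127.586899.


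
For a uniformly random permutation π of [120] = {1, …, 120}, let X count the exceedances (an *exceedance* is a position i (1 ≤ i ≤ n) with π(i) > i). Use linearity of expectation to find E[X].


Write X = Σ_{i=1}^{120} X_i, where X_i = 1_{π(i) > i}.
For each fixed i, π(i) is uniform over {1, …, 120} (marginal of a uniform permutation), so P[π(i) > i] = (n − i)/n. Summing: Σ_{i=1}^{120} (n − i)/n = (0 + 1 + … + 119)/120 = 120(120 − 1)/(2·120) = (120 − 1)/2.
Hence E[X] = Σ_{i=1}^{120} (120 − i)/120 = 119/2 ≈ 59.5000.

E[X] = 119/2 = 59.5000.


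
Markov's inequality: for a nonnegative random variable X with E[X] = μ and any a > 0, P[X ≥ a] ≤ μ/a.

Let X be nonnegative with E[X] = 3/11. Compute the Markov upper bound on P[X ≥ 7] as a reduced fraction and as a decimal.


μ = E[X] = 3/11, a = 7.
Markov: P[X ≥ 7] ≤ μ/a = (3/11)/7 = 3/77.
Numerically: ≈ 0.038961.
(Since a = 7 > μ = 0.272727, the bound 3/77 is < 1 and informative.)

P[X ≥ 7] ≤ 3/77 ≈ 0.038961.


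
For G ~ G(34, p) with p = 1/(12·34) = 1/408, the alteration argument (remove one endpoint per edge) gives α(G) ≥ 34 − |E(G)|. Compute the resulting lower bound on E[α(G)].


E[|E(G)|] = C(34, 2)·p = 561 · (1/408) = 11/8.
E[α(G)] ≥ n − E[|E(G)|] = 34 − 11/8 = 261/8.
Numerically: ≈ 32.6250.
(This is only a lower bound; the true E[α(G)] may be larger.)

E[α(G)] ≥ 261/8 ≈ 32.6250.


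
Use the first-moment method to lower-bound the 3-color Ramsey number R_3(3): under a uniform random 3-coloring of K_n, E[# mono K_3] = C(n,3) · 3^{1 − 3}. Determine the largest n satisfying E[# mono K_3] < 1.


We need C(n, 3) · 3^{1 − 3} < 1, i.e. C(n, 3) < 3^{3 − 1} = 9.
Check values of n near the boundary:
  n = 3: C(3, 3) = 1; 1 < 9? YES
  n = 4: C(4, 3) = 4; 4 < 9? YES
  n = 5: C(5, 3) = 10; 10 < 9? NO
  n = 6: C(6, 3) = 20; 20 < 9? NO
  n = 7: C(7, 3) = 35; 35 < 9? NO
The largest n with C(n, 3) < 9 is n = 4 (where E[X] = 4/9 ≈ 0.444). Hence R_3(3) > 4, i.e. R_3(3) ≥ 5.

Largest n = 4; hence R_3(3) > 4.


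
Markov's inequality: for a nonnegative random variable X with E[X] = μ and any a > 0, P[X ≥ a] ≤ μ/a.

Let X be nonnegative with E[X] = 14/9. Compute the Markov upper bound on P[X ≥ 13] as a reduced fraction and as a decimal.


μ = E[X] = 14/9, a = 13.
Markov: P[X ≥ 13] ≤ μ/a = (14/9)/13 = 14/117.
Numerically: ≈ 0.120.
(Since a = 13 > μ = 1.556, the bound 14/117 is < 1 and informative.)

P[X ≥ 13] ≤ 14/117 ≈ 0.120.


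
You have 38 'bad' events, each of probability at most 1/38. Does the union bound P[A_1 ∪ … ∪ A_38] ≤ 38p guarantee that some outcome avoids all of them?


Union bound: P[∪_{i=1}^{38} A_i] ≤ Σ_i P[A_i] ≤ 38·p = 38·(1/38) = 1.
Numerically: 1 ≈ 1.0000.
Is 1 < 1? NO.
Since the bound 1 is ≥ 1, the union bound is uninformative here; it does NOT by itself certify existence.

38·p = 1 ≈ 1.0000; existence NOT certified by the union bound.


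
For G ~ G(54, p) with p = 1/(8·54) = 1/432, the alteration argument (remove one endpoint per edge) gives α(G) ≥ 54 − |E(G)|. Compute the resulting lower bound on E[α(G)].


E[|E(G)|] = C(54, 2)·p = 1431 · (1/432) = 53/16.
E[α(G)] ≥ n − E[|E(G)|] = 54 − 53/16 = 811/16.
Numerically: ≈ 50.6875.
(This is only a lower bound; the true E[α(G)] may be larger.)

E[α(G)] ≥ 811/16 ≈ 50.6875.


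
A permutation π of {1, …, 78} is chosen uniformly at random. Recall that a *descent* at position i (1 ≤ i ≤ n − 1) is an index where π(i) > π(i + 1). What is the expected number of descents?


Write X = Σ X_I over i = 1, …, 77, with X_I the indicator of one descent.
There are 77 indicators.
For each fixed i, the pair (π(i), π(i+1)) is a uniformly random ordered pair of distinct values from {1, …, 78}; by symmetry P[π(i) > π(i+1)] = 1/2.
By linearity: E[X] = 77 · (1/2) = (78 − 1) · (1/2) = 77/2 ≈ 38.5000.

E[X] = 77/2 = 38.5000.


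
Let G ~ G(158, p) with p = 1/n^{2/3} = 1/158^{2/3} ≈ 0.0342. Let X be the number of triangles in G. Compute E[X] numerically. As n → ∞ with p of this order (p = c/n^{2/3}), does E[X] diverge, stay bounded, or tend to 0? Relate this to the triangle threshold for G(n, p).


Number of potential triangles: C(158, 3) = 644956.
Each occurs with probability p³ ≈ (0.0342)³ ≈ 4.00577e-05.
By linearity: E[X] = C(158, 3)·p³ ≈ 644956 · 4.00577e-05 ≈ 25.835.
Since α = 2/3 < 1, p = c/n^{2/3} ≫ 1/n is above the triangle threshold p ~ 1/n. Asymptotically E[X] ~ (c³/6)·n^{3(1−α)} = (1³/6)·n^{1} → ∞; triangles are abundant w.h.p.

E[X] ≈ 25.835; in regime p = Θ(1/n^{2/3}) E[X] diverges (above the triangle threshold p ~ 1/n).


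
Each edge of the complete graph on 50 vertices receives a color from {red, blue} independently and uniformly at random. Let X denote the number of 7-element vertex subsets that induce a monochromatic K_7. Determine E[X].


Let X = Σ_S X_S over the C(50, 7) = 99884400 subsets S of size 7, where X_S = 1 if the K_7 on S is monochromatic.
For a fixed S, the K_7 on S has C(7, 2) = 21 edges. P[all 21 edges red] = (1/2)^21, and likewise for blue, so P[monochromatic] = 2·(1/2)^21 = 2^{1 − 21} = 1/1048576.
By linearity of expectation: E[X] = C(50, 7) · 2^{1 − 21} = 99884400 · 1/1048576 = 6242775/65536.
Numerically: E[X] ≈ 95.257187.

E[X] = C(50,7)·2^(1−C(7,2)) = 6242775/65536 ≈ 95.257187.


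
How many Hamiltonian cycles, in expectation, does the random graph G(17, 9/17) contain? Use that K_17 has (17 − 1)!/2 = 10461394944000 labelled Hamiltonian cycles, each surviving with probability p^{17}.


K_17 has (17 − 1)!/2 = 10461394944000 labelled Hamiltonian cycles.
For each such Hamiltonian cycle H, let X_H = 1 if all 17 edges of H are present in G. Then P[X_H = 1] = p^{17} = (9/17)^{17} = 16677181699666569/827240261886336764177.
Summing the indicators: E[X] = Σ_H E[X_H] = 10461394944000 · p^{17} = 10461394944000 · 16677181699666569/827240261886336764177 = 174466584313061171422427136000/827240261886336764177.
Numerically: E[X] ≈ 2.109e+08.

E[X] = 10461394944000 · (9/17)^{17} = 174466584313061171422427136000/827240261886336764177 ≈ 2.109e+08.


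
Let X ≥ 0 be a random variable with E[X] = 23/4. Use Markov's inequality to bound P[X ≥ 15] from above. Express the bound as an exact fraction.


μ = E[X] = 23/4, a = 15.
Markov: P[X ≥ 15] ≤ μ/a = (23/4)/15 = 23/60.
Numerically: ≈ 0.383.
(Since a = 15 > μ = 5.750, the bound 23/60 is < 1 and informative.)

P[X ≥ 15] ≤ 23/60 ≈ 0.383.


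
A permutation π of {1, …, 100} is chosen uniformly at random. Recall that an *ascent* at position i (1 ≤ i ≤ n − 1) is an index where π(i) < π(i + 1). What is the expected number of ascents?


Write X = Σ X_I over i = 1, …, 99, with X_I the indicator of one ascent.
There are 99 indicators.
For each fixed i, the pair (π(i), π(i+1)) is a uniformly random ordered pair of distinct values from {1, …, 100}; by symmetry P[π(i) < π(i+1)] = 1/2.
By linearity: E[X] = 99 · (1/2) = (100 − 1) · (1/2) = 99/2 ≈ 49.500000.

E[X] = 99/2 = 49.500000.


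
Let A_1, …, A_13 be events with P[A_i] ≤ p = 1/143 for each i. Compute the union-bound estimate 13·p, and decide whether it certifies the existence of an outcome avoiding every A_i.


Union bound: P[∪_{i=1}^{13} A_i] ≤ Σ_i P[A_i] ≤ 13·p = 13·(1/143) = 1/11.
Numerically: 1/11 ≈ 0.091.
Is 1/11 < 1? YES.
Since P[∪ A_i] ≤ 1/11 < 1, the complement has P[∩ A_i^c] ≥ 1 − 1/11 = 10/11 > 0, so some outcome avoids every A_i.

13·p = 1/11 ≈ 0.091; existence CERTIFIED by the union bound.


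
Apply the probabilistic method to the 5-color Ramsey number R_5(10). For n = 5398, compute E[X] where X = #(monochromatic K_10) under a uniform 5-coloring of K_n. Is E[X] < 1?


E[X] = C(5398, 10) · 5^{1 − 45} = 5740413564134635387185954535766 · 5^{−44} = 5740413564134635387185954535766/5684341886080801486968994140625.
As a reduced fraction: E[X] = 5740413564134635387185954535766/5684341886080801486968994140625 ≈ 1.009864.
Is E[X] < 1? NO.
Since E[X] ≥ 1, the first-moment bound is inconclusive at n = 5398; it does NOT by itself certify R_5(10) > 5398.

E[X] = 5740413564134635387185954535766/5684341886080801486968994140625 ≈ 1.009864; E[X] ≥ 1; first-moment method inconclusive here.


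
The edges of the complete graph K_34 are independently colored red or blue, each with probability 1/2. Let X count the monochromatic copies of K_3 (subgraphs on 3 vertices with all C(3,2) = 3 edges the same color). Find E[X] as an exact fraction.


Let X = Σ_S X_S over the C(34, 3) = 5984 subsets S of size 3, where X_S = 1 if the K_3 on S is monochromatic.
For a fixed S, the K_3 on S has C(3, 2) = 3 edges. P[all 3 edges red] = (1/2)^3, and likewise for blue, so P[monochromatic] = 2·(1/2)^3 = 2^{1 − 3} = 1/4.
Summing: E[X] = C(34, 3) · 2^{1 − 3} = 5984 · 1/4 = 1496.
Numerically: E[X] ≈ 1496.00000.

E[X] = C(34,3)·2^(1−C(3,2)) = 1496 ≈ 1496.00000.


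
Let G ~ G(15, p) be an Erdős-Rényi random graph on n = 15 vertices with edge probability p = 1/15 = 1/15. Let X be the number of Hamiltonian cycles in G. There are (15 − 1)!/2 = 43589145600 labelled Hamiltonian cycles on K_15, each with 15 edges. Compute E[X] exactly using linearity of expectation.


K_15 has (15 − 1)!/2 = 43589145600 labelled Hamiltonian cycles.
For each such Hamiltonian cycle H, let X_H = 1 if all 15 edges of H are present in G. Then P[X_H = 1] = p^{15} = (1/15)^{15} = 1/437893890380859375.
By linearity: E[X] = Σ_H E[X_H] = 43589145600 · p^{15} = 43589145600 · 1/437893890380859375 = 7175168/72081298828125.
Numerically: E[X] ≈ 9.954e-08.

E[X] = 43589145600 · (1/15)^{15} = 7175168/72081298828125 ≈ 9.954e-08.


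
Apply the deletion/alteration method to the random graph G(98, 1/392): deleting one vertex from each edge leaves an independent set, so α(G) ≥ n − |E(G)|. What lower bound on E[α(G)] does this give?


E[|E(G)|] = C(98, 2)·p = 4753 · (1/392) = 97/8.
E[α(G)] ≥ n − E[|E(G)|] = 98 − 97/8 = 687/8.
Numerically: ≈ 85.87500.
(This is only a lower bound; the true E[α(G)] may be larger.)

E[α(G)] ≥ 687/8 ≈ 85.87500.


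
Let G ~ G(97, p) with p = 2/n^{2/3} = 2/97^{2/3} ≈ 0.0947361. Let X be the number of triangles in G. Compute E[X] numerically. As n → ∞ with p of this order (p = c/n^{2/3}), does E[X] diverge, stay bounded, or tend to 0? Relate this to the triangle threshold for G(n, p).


Number of potential triangles: C(97, 3) = 147440.
Each occurs with probability p³ ≈ (0.0947361)³ ≈ 8.50249761e-04.
By linearity: E[X] = C(97, 3)·p³ ≈ 147440 · 8.50249761e-04 ≈ 125.360825.
Since α = 2/3 < 1, p = c/n^{2/3} ≫ 1/n is above the triangle threshold p ~ 1/n. Asymptotically E[X] ~ (c³/6)·n^{3(1−α)} = (2³/6)·n^{1} → ∞; triangles are abundant w.h.p.

E[X] ≈ 125.360825; in regime p = Θ(1/n^{2/3}) E[X] diverges (above the triangle threshold p ~ 1/n).


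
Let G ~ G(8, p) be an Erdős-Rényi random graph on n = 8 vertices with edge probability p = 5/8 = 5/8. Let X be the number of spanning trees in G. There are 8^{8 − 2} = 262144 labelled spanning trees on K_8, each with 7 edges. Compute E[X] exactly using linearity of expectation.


K_8 has 8^{8 − 2} = 262144 labelled spanning trees.
For each such spanning tree H, let X_H = 1 if all 7 edges of H are present in G. Then P[X_H = 1] = p^{7} = (5/8)^{7} = 78125/2097152.
By linearity: E[X] = Σ_H E[X_H] = 262144 · p^{7} = 262144 · 78125/2097152 = 78125/8.
Numerically: E[X] ≈ 9766.

E[X] = 262144 · (5/8)^{7} = 78125/8 ≈ 9766.


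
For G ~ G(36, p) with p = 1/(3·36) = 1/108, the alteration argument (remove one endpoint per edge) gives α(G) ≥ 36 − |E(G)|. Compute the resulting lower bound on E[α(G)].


E[|E(G)|] = C(36, 2)·p = 630 · (1/108) = 35/6.
E[α(G)] ≥ n − E[|E(G)|] = 36 − 35/6 = 181/6.
Numerically: ≈ 30.167.
(This is only a lower bound; the true E[α(G)] may be larger.)

E[α(G)] ≥ 181/6 ≈ 30.167.


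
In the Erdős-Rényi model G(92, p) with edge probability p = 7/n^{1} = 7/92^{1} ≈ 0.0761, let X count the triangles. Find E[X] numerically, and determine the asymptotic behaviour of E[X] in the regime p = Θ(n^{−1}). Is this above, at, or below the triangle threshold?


Number of potential triangles: C(92, 3) = 125580.
Each occurs with probability p³ ≈ (0.0761)³ ≈ 4.40485e-04.
By linearity: E[X] = C(92, 3)·p³ ≈ 125580 · 4.40485e-04 ≈ 55.316.
Here α = 1, so p = 7/n is exactly at the triangle threshold p ~ 1/n. Asymptotically E[X] → c³/6 = 7³/6 = 343/6 ≈ 57.167, a bounded constant. In this regime the triangle count is asymptotically Poisson(c³/6).

E[X] ≈ 55.316; in regime p = Θ(1/n^{1}) E[X] stays bounded (at the triangle threshold p ~ 1/n).


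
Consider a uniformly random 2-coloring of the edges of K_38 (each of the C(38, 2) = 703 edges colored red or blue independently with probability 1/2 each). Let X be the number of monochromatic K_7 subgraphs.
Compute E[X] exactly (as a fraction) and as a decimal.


Let X = Σ_S X_S over the C(38, 7) = 12620256 subsets S of size 7, where X_S = 1 if the K_7 on S is monochromatic.
For a fixed S, the K_7 on S has C(7, 2) = 21 edges. P[all 21 edges red] = (1/2)^21, and likewise for blue, so P[monochromatic] = 2·(1/2)^21 = 2^{1 − 21} = 1/1048576.
By linearity: E[X] = C(38, 7) · 2^{1 − 21} = 12620256 · 1/1048576 = 394383/32768.
Numerically: E[X] ≈ 12.036.

E[X] = C(38,7)·2^(1−C(7,2)) = 394383/32768 ≈ 12.036.


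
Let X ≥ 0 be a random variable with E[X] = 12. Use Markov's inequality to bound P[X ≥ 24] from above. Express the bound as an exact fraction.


μ = E[X] = 12, a = 24.
Markov: P[X ≥ 24] ≤ μ/a = (12)/24 = 1/2.
Numerically: ≈ 0.500000.
(Since a = 24 > μ = 12.000000, the bound 1/2 is < 1 and informative.)

P[X ≥ 24] ≤ 1/2 ≈ 0.500000.


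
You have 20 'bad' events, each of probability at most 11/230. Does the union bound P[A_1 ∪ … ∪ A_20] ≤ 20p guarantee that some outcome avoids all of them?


Union bound: P[∪_{i=1}^{20} A_i] ≤ Σ_i P[A_i] ≤ 20·p = 20·(11/230) = 22/23.
Numerically: 22/23 ≈ 0.95652.
Is 22/23 < 1? YES.
Since P[∪ A_i] ≤ 22/23 < 1, the complement has P[∩ A_i^c] ≥ 1 − 22/23 = 1/23 > 0, so some outcome avoids every A_i.

20·p = 22/23 ≈ 0.95652; existence CERTIFIED by the union bound.


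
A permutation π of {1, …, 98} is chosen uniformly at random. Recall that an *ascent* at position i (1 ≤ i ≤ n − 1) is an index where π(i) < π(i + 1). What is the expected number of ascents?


Write X = Σ X_I over i = 1, …, 97, with X_I the indicator of one ascent.
There are 97 indicators.
For each fixed i, the pair (π(i), π(i+1)) is a uniformly random ordered pair of distinct values from {1, …, 98}; by symmetry P[π(i) < π(i+1)] = 1/2.
By linearity: E[X] = 97 · (1/2) = (98 − 1) · (1/2) = 97/2 ≈ 48.5000.

E[X] = 97/2 = 48.5000.


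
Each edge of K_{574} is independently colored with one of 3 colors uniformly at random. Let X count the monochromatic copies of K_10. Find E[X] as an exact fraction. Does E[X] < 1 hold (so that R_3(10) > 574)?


E[X] = C(574, 10) · 3^{1 − 45} = 988824035203816502691 · 3^{−44} = 988824035203816502691/984770902183611232881.
As a reduced fraction: E[X] = 109869337244868500299/109418989131512359209 ≈ 1.0041.
Is E[X] < 1? NO.
Since E[X] ≥ 1, the first-moment bound is inconclusive at n = 574; it does NOT by itself certify R_3(10) > 574.

E[X] = 109869337244868500299/109418989131512359209 ≈ 1.0041; E[X] ≥ 1; first-moment method inconclusive here.


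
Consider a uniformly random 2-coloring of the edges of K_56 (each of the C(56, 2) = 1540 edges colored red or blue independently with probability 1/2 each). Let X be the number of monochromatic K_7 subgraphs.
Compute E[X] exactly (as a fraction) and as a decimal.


Let X = Σ_S X_S over the C(56, 7) = 231917400 subsets S of size 7, where X_S = 1 if the K_7 on S is monochromatic.
For a fixed S, the K_7 on S has C(7, 2) = 21 edges. P[all 21 edges red] = (1/2)^21, and likewise for blue, so P[monochromatic] = 2·(1/2)^21 = 2^{1 − 21} = 1/1048576.
Summing: E[X] = C(56, 7) · 2^{1 − 21} = 231917400 · 1/1048576 = 28989675/131072.
Numerically: E[X] ≈ 221.1737.

E[X] = C(56,7)·2^(1−C(7,2)) = 28989675/131072 ≈ 221.1737.


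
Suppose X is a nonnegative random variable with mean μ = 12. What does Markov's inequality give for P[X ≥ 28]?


μ = E[X] = 12, a = 28.
Markov: P[X ≥ 28] ≤ μ/a = (12)/28 = 3/7.
Numerically: ≈ 0.42857.
(Since a = 28 > μ = 12.00000, the bound 3/7 is < 1 and informative.)

P[X ≥ 28] ≤ 3/7 ≈ 0.42857.


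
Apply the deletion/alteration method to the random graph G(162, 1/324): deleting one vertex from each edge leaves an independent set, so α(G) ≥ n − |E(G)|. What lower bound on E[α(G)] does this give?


E[|E(G)|] = C(162, 2)·p = 13041 · (1/324) = 161/4.
E[α(G)] ≥ n − E[|E(G)|] = 162 − 161/4 = 487/4.
Numerically: ≈ 121.750000.
(This is only a lower bound; the true E[α(G)] may be larger.)

E[α(G)] ≥ 487/4 ≈ 121.750000.


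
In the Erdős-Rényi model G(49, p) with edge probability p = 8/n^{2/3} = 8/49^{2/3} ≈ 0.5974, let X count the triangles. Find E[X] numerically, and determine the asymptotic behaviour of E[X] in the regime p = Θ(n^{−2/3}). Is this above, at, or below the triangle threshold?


Number of potential triangles: C(49, 3) = 18424.
Each occurs with probability p³ ≈ (0.5974)³ ≈ 2.132445e-01.
By linearity: E[X] = C(49, 3)·p³ ≈ 18424 · 2.132445e-01 ≈ 3928.8163.
Since α = 2/3 < 1, p = c/n^{2/3} ≫ 1/n is above the triangle threshold p ~ 1/n. Asymptotically E[X] ~ (c³/6)·n^{3(1−α)} = (8³/6)·n^{1} → ∞; triangles are abundant w.h.p.

E[X] ≈ 3928.8163; in regime p = Θ(1/n^{2/3}) E[X] diverges (above the triangle threshold p ~ 1/n).


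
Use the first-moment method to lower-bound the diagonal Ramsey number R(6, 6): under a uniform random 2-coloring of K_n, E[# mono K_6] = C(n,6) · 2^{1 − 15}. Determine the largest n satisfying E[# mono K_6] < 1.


We need C(n, 6) · 2^{1 − 15} < 1, i.e. C(n, 6) < 2^{15 − 1} = 16384.
Check values of n near the boundary:
  n = 11: C(11, 6) = 462; 462 < 16384? YES
  n = 12: C(12, 6) = 924; 924 < 16384? YES
  n = 13: C(13, 6) = 1716; 1716 < 16384? YES
  n = 14: C(14, 6) = 3003; 3003 < 16384? YES
  n = 15: C(15, 6) = 5005; 5005 < 16384? YES
  n = 16: C(16, 6) = 8008; 8008 < 16384? YES
  n = 17: C(17, 6) = 12376; 12376 < 16384? YES
  n = 18: C(18, 6) = 18564; 18564 < 16384? NO
  n = 19: C(19, 6) = 27132; 27132 < 16384? NO
The largest n with C(n, 6) < 16384 is n = 17 (where E[X] = 1547/2048 ≈ 0.7553711). Hence R(6, 6) > 17, i.e. R(6, 6) ≥ 18.

Largest n = 17; hence R(6, 6) > 17.
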